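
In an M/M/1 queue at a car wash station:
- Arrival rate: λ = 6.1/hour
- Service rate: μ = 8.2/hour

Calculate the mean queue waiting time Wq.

First, compute utilization: ρ = λ/μ = 6.1/8.2 = 0.7439
For M/M/1: Wq = λ/(μ(μ-λ))
Wq = 6.1/(8.2 × (8.2-6.1))
Wq = 6.1/(8.2 × 2.10)
Wq = 0.3542 hours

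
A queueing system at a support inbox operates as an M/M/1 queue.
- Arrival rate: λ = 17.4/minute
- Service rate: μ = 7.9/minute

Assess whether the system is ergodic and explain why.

Stability requires ρ = λ/(cμ) < 1
ρ = 17.4/(1 × 7.9) = 17.4/7.90 = 2.2025
Since 2.2025 ≥ 1, the system is UNSTABLE.
Queue grows without bound. Need μ > λ = 17.4.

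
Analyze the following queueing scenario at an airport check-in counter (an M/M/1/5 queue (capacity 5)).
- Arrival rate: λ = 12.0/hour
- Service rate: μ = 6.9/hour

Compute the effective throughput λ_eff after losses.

ρ = λ/μ = 12.0/6.9 = 1.7391
P₀ = (1-ρ)/(1-ρ^(K+1)) = (1-1.7391)/(1-1.7391^6) = -0.7391/-26.6661 = 0.02772
P_K = P₀×ρ^K = 0.027717 × 1.7391^5 = 0.027717 × 15.9083 = 0.4409
λ_eff = λ(1-P_K) = 12.0 × (1 - 0.440936) = 12.0 × 0.559064 = 6.7088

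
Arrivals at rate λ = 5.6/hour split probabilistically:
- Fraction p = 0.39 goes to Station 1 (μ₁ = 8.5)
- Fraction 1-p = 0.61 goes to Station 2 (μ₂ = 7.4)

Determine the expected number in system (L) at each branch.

Effective rates: λ₁ = 5.6×0.39 = 2.184, λ₂ = 5.6×0.61 = 3.416
Station 1: ρ₁ = 2.184/8.5 = 0.25694, L₁ = ρ₁/(1-ρ₁) = 0.25694/(1-0.25694) = 0.3458
Station 2: ρ₂ = 3.416/7.4 = 0.4616, L₂ = ρ₂/(1-ρ₂) = 0.4616/(1-0.4616) = 0.8574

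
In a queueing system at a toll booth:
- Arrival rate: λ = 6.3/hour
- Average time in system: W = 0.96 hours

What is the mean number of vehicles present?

Little's Law: L = λW
L = 6.3 × 0.96 = 6.0480 vehicles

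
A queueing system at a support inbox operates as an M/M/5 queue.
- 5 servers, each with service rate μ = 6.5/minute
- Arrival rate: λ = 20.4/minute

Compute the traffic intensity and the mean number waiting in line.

Traffic intensity: ρ = λ/(cμ) = 20.4/(5×6.5) = 0.6277
Since ρ = 0.6277 < 1, system is stable.
Offered load a = λ/μ = cρ = 20.4/6.5 = 3.1385
P₀ = [ Σₙ₌₀^4 aⁿ/n! + a^5/(5!(1-ρ)) ]⁻¹
Σ = a^0/0! + a^1/1! + a^2/2! + a^3/3! + a^4/4! = 1.00000 + 3.13846 + 4.92497 + 5.15228 + 4.04256 = 18.2583
a^5/(5!(1-ρ)) = 304.4977/(120 × 0.37231) = 6.8155
P₀ = 1/(18.2583 + 6.8155) = 0.03988
Lq = P₀·a^5·ρ / (5!(1-ρ)²) = 0.03988 × 304.4977 × 0.6277 / (120 × 0.1386) = 0.4583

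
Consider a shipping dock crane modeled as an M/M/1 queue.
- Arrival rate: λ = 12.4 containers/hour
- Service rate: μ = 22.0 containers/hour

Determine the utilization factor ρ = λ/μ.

Server utilization: ρ = λ/μ
ρ = 12.4/22.0 = 0.5636
The server is busy 56.36% of the time.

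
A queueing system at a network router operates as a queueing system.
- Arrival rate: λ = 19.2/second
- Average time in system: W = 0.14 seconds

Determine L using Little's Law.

Little's Law: L = λW
L = 19.2 × 0.14 = 2.6880 packets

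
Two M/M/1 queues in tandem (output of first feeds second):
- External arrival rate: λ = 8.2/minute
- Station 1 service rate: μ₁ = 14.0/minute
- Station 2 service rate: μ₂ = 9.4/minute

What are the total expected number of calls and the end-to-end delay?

By Jackson's theorem, each station behaves as independent M/M/1.
Station 1: ρ₁ = 8.2/14.0 = 0.5857, L₁ = ρ₁/(1-ρ₁) = λ/(μ₁-λ) = 8.2/5.80 = 1.4138
Station 2: ρ₂ = 8.2/9.4 = 0.8723, L₂ = ρ₂/(1-ρ₂) = λ/(μ₂-λ) = 8.2/1.20 = 6.8333
Total: L = L₁ + L₂ = 1.4138 + 6.8333 = 8.2471
W = L/λ = 8.2471/8.2 = 1.0057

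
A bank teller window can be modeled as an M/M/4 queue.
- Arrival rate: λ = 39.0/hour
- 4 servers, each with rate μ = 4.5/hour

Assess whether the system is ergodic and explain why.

Stability requires ρ = λ/(cμ) < 1
ρ = 39.0/(4 × 4.5) = 39.0/18.00 = 2.1667
Since 2.1667 ≥ 1, the system is UNSTABLE.
Need c > λ/μ = 39.0/4.5 = 8.67.
Minimum servers needed: c = 9.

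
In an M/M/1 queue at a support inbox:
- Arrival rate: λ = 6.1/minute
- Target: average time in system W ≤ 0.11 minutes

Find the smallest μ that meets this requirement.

For M/M/1: W = 1/(μ-λ)
Need W ≤ 0.11, so 1/(μ-λ) ≤ 0.11
μ - λ ≥ 1/0.11 = 9.0909
μ ≥ 6.1 + 9.0909 = 15.1909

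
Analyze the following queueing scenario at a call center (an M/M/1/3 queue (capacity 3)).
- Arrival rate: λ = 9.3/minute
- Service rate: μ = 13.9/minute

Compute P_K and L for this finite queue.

ρ = λ/μ = 9.3/13.9 = 0.66906
P₀ = (1-ρ)/(1-ρ^(K+1)) = (1-0.66906)/(1-0.66906^4) = 0.33094/0.79962 = 0.4139
P_K = P₀×ρ^K = 0.4139 × 0.66906^3 = 0.4139 × 0.2995 = 0.1240
Blocking probability P_3 = 0.1240 (12.40%)
L = ρ[1 - (K+1)ρ^K + Kρ^(K+1)] / [(1-ρ)(1-ρ^(K+1))]
L = 0.66906 × (1 - 4×0.29950 + 3×0.20038) / ((1 - 0.66906) × (1 - 0.20038)) = 1.0193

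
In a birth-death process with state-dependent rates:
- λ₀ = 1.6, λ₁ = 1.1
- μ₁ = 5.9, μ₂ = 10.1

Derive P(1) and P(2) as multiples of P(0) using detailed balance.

Balance equations:
State 0: λ₀P₀ = μ₁P₁ → P₁ = (λ₀/μ₁)P₀ = (1.6/5.9)P₀ = 0.2712P₀
State 1: P₂ = (λ₀λ₁)/(μ₁μ₂)P₀ = (1.6×1.1)/(5.9×10.1)P₀ = 0.02954P₀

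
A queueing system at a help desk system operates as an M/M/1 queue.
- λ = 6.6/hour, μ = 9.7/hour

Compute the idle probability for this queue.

ρ = λ/μ = 6.6/9.7 = 0.6804
P(0) = 1 - ρ = 1 - 0.6804 = 0.3196
The server is idle 31.96% of the time.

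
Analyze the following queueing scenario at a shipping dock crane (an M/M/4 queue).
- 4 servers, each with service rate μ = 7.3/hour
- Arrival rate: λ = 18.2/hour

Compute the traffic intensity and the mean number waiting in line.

Traffic intensity: ρ = λ/(cμ) = 18.2/(4×7.3) = 0.6233
Since ρ = 0.6233 < 1, system is stable.
Offered load a = λ/μ = cρ = 18.2/7.3 = 2.4932
P₀ = [ Σₙ₌₀^3 aⁿ/n! + a^4/(4!(1-ρ)) ]⁻¹
Σ = a^0/0! + a^1/1! + a^2/2! + a^3/3! = 1.0000 + 2.4932 + 3.1079 + 2.5828 = 9.1839
a^4/(4!(1-ρ)) = 38.6362/(24 × 0.37671) = 4.2734
P₀ = 1/(9.1839 + 4.2734) = 0.07431
Lq = P₀·a^4·ρ / (4!(1-ρ)²) = 0.074309 × 38.6362 × 0.62329 / (24 × 0.14191) = 0.5254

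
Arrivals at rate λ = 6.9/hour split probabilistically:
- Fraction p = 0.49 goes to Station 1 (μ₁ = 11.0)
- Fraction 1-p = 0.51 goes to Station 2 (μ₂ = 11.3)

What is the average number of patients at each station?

Effective rates: λ₁ = 6.9×0.49 = 3.381, λ₂ = 6.9×0.51 = 3.519
Station 1: ρ₁ = 3.381/11.0 = 0.3074, L₁ = ρ₁/(1-ρ₁) = 0.3074/(1-0.3074) = 0.4438
Station 2: ρ₂ = 3.519/11.3 = 0.31142, L₂ = ρ₂/(1-ρ₂) = 0.31142/(1-0.31142) = 0.4523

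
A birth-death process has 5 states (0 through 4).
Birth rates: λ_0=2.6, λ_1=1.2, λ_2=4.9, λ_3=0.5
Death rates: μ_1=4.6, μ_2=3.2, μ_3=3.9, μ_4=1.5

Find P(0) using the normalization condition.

Ratios P(n)/P(0) = (λ₀···λₙ₋₁)/(μ₁···μₙ):
P(1)/P(0) = (2.6)/(4.6) = 0.56522
P(2)/P(0) = (2.6×1.2)/(4.6×3.2) = 0.21196
P(3)/P(0) = (2.6×1.2×4.9)/(4.6×3.2×3.9) = 0.26630
P(4)/P(0) = (2.6×1.2×4.9×0.5)/(4.6×3.2×3.9×1.5) = 0.088768

Normalization: ∑ P(n) = 1
P(0) × (1.0000 + 0.56522 + 0.21196 + 0.26630 + 0.088768) = 1
P(0) × 2.1322 = 1
P(0) = 1/2.1322 = 0.4690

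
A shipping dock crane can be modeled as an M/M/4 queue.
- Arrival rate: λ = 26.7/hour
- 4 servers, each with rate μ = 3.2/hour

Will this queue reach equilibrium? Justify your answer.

Stability requires ρ = λ/(cμ) < 1
ρ = 26.7/(4 × 3.2) = 26.7/12.80 = 2.0859
Since 2.0859 ≥ 1, the system is UNSTABLE.
Need c > λ/μ = 26.7/3.2 = 8.34.
Minimum servers needed: c = 9.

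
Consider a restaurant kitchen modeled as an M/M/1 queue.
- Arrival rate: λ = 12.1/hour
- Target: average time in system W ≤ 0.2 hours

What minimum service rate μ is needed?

For M/M/1: W = 1/(μ-λ)
Need W ≤ 0.2, so 1/(μ-λ) ≤ 0.2
μ - λ ≥ 1/0.2 = 5.0000
μ ≥ 12.1 + 5.0000 = 17.1000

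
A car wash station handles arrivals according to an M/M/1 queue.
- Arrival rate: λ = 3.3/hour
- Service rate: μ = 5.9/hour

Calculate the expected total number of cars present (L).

ρ = λ/μ = 3.3/5.9 = 0.5593
For M/M/1: L = λ/(μ-λ)
L = 3.3/(5.9-3.3) = 3.3/2.60
L = 1.2692 cars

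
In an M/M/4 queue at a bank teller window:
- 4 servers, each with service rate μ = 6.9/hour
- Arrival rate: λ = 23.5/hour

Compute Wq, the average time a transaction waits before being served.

Traffic intensity: ρ = λ/(cμ) = 23.5/(4×6.9) = 0.8514
Since ρ = 0.8514 < 1, system is stable.
Offered load a = λ/μ = cρ = 23.5/6.9 = 3.4058
P₀ = [ Σₙ₌₀^3 aⁿ/n! + a^4/(4!(1-ρ)) ]⁻¹
Σ = a^0/0! + a^1/1! + a^2/2! + a^3/3! = 1.00000 + 3.40580 + 5.79973 + 6.58423 = 16.7898
a^4/(4!(1-ρ)) = 134.5473/(24 × 0.1485507) = 37.7389
P₀ = 1/(16.7898 + 37.7389) = 0.01834
Lq = P₀·a^4·ρ / (4!(1-ρ)²) = 0.018339 × 134.5473 × 0.85145 / (24 × 0.022067) = 3.9669
Wq = Lq/λ = 3.9669/23.5 = 0.1688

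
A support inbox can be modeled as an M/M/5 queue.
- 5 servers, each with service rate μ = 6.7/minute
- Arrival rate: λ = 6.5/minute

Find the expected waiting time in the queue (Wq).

Traffic intensity: ρ = λ/(cμ) = 6.5/(5×6.7) = 0.1940
Since ρ = 0.1940 < 1, system is stable.
Offered load a = λ/μ = cρ = 6.5/6.7 = 0.9701
P₀ = [ Σₙ₌₀^4 aⁿ/n! + a^5/(5!(1-ρ)) ]⁻¹
Σ = a^0/0! + a^1/1! + a^2/2! + a^3/3! + a^4/4! = 1.0000 + 0.9701 + 0.4706 + 0.1522 + 0.03691 = 2.6298
a^5/(5!(1-ρ)) = 0.85939/(120 × 0.80597) = 0.008886
P₀ = 1/(2.6298 + 0.008886) = 0.3790
Lq = P₀·a^5·ρ / (5!(1-ρ)²) = 0.37897 × 0.85939 × 0.19403 / (120 × 0.64959) = 0.0008107
Wq = Lq/λ = 0.0008107/6.5 = 0.0001247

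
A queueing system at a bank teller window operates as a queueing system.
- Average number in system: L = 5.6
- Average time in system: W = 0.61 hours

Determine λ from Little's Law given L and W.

Little's Law: L = λW, so λ = L/W
λ = 5.6/0.61 = 9.1803 transactions/hour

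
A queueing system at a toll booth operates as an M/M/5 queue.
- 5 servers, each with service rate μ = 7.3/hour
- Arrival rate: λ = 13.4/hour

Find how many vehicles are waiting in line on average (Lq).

Traffic intensity: ρ = λ/(cμ) = 13.4/(5×7.3) = 0.3671
Since ρ = 0.3671 < 1, system is stable.
Offered load a = λ/μ = cρ = 13.4/7.3 = 1.8356
P₀ = [ Σₙ₌₀^4 aⁿ/n! + a^5/(5!(1-ρ)) ]⁻¹
Σ = a^0/0! + a^1/1! + a^2/2! + a^3/3! + a^4/4! = 1.00000 + 1.83562 + 1.68474 + 1.03085 + 0.473060 = 6.0243
a^5/(5!(1-ρ)) = 20.8406/(120 × 0.6329) = 0.2744
P₀ = 1/(6.0243 + 0.2744) = 0.1588
Lq = P₀·a^5·ρ / (5!(1-ρ)²) = 0.15876 × 20.8406 × 0.36712 / (120 × 0.40053) = 0.02527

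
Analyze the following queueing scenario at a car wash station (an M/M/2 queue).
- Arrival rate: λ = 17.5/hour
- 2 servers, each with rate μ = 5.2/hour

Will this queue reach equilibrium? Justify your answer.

Stability requires ρ = λ/(cμ) < 1
ρ = 17.5/(2 × 5.2) = 17.5/10.40 = 1.6827
Since 1.6827 ≥ 1, the system is UNSTABLE.
Need c > λ/μ = 17.5/5.2 = 3.37.
Minimum servers needed: c = 4.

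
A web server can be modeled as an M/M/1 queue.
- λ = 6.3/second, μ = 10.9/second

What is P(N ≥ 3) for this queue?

ρ = λ/μ = 6.3/10.9 = 0.5780
P(N ≥ n) = ρⁿ
P(N ≥ 3) = 0.5780^3
P(N ≥ 3) = 0.1931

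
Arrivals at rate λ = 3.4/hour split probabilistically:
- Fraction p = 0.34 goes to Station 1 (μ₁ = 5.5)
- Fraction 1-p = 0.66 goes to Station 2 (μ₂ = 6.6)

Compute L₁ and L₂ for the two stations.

Effective rates: λ₁ = 3.4×0.34 = 1.156, λ₂ = 3.4×0.66 = 2.244
Station 1: ρ₁ = 1.156/5.5 = 0.2102, L₁ = ρ₁/(1-ρ₁) = 0.2102/(1-0.2102) = 0.2661
Station 2: ρ₂ = 2.244/6.6 = 0.3400, L₂ = ρ₂/(1-ρ₂) = 0.3400/(1-0.3400) = 0.5152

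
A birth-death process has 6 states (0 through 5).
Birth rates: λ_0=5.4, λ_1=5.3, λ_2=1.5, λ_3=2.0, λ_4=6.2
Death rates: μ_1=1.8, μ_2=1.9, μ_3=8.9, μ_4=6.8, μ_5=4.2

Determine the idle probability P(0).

Ratios P(n)/P(0) = (λ₀···λₙ₋₁)/(μ₁···μₙ):
P(1)/P(0) = (5.4)/(1.8) = 3.0000
P(2)/P(0) = (5.4×5.3)/(1.8×1.9) = 8.3684
P(3)/P(0) = (5.4×5.3×1.5)/(1.8×1.9×8.9) = 1.4104
P(4)/P(0) = (5.4×5.3×1.5×2.0)/(1.8×1.9×8.9×6.8) = 0.4148
P(5)/P(0) = (5.4×5.3×1.5×2.0×6.2)/(1.8×1.9×8.9×6.8×4.2) = 0.6124

Normalization: ∑ P(n) = 1
P(0) × (1.0000 + 3.0000 + 8.3684 + 1.4104 + 0.4148 + 0.6124) = 1
P(0) × 14.8060 = 1
P(0) = 1/14.8060 = 0.06754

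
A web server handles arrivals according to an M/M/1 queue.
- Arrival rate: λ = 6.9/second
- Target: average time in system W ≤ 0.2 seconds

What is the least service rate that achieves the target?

For M/M/1: W = 1/(μ-λ)
Need W ≤ 0.2, so 1/(μ-λ) ≤ 0.2
μ - λ ≥ 1/0.2 = 5.0000
μ ≥ 6.9 + 5.0000 = 11.9000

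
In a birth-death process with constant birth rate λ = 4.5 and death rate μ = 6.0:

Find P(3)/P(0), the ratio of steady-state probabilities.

For constant rates: P(n)/P(0) = (λ/μ)^n
P(3)/P(0) = (4.5/6.0)^3 = 0.7500^3 = 0.4219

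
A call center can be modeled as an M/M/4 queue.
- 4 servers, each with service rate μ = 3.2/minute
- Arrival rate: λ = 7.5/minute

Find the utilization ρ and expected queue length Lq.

Traffic intensity: ρ = λ/(cμ) = 7.5/(4×3.2) = 0.5859
Since ρ = 0.5859 < 1, system is stable.
Offered load a = λ/μ = cρ = 7.5/3.2 = 2.3438
P₀ = [ Σₙ₌₀^3 aⁿ/n! + a^4/(4!(1-ρ)) ]⁻¹
Σ = a^0/0! + a^1/1! + a^2/2! + a^3/3! = 1.00000 + 2.34375 + 2.74658 + 2.14577 = 8.2361
a^4/(4!(1-ρ)) = 30.1749/(24 × 0.41406) = 3.0365
P₀ = 1/(8.2361 + 3.0365) = 0.08871
Lq = P₀·a^4·ρ / (4!(1-ρ)²) = 0.088711 × 30.1749 × 0.58594 / (24 × 0.17145) = 0.3812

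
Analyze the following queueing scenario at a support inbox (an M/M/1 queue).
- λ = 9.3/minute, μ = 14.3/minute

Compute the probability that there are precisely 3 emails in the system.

ρ = λ/μ = 9.3/14.3 = 0.65035
P(n) = (1-ρ)ρⁿ
P(3) = (1-0.65035) × 0.65035^3
P(3) = 0.34965 × 0.27507
P(3) = 0.09618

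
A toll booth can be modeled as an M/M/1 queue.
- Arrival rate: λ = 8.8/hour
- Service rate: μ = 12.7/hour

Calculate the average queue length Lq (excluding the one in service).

ρ = λ/μ = 8.8/12.7 = 0.6929
For M/M/1: Lq = λ²/(μ(μ-λ))
Lq = 77.44/(12.7 × 3.90)
Lq = 1.5635 vehicles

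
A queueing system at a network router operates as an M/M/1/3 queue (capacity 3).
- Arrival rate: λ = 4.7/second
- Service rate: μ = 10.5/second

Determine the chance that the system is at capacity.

ρ = λ/μ = 4.7/10.5 = 0.4476
P₀ = (1-ρ)/(1-ρ^(K+1)) = (1-0.4476)/(1-0.4476^4) = 0.5524/0.9599 = 0.5755
P_K = P₀×ρ^K = 0.5755 × 0.4476^3 = 0.5755 × 0.08967 = 0.05161
Blocking probability = 5.16%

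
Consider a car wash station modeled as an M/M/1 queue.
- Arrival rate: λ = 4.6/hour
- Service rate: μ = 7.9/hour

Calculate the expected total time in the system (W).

First, compute utilization: ρ = λ/μ = 4.6/7.9 = 0.5823
For M/M/1: W = 1/(μ-λ)
W = 1/(7.9-4.6) = 1/3.30
W = 0.3030 hours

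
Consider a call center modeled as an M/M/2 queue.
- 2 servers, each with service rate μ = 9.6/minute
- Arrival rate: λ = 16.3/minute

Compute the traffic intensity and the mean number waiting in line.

Traffic intensity: ρ = λ/(cμ) = 16.3/(2×9.6) = 0.8490
Since ρ = 0.8490 < 1, system is stable.
Offered load a = λ/μ = cρ = 16.3/9.6 = 1.6979
P₀ = [ Σₙ₌₀^1 aⁿ/n! + a^2/(2!(1-ρ)) ]⁻¹
Σ = a^0/0! + a^1/1! = 1.0000 + 1.6979 = 2.6979
a^2/(2!(1-ρ)) = 2.8829/(2 × 0.15104) = 9.5435
P₀ = 1/(2.6979 + 9.5435) = 0.08169
Lq = P₀·a^2·ρ / (2!(1-ρ)²) = 0.0816901 × 2.88292 × 0.848958 / (2 × 0.0228136) = 4.3819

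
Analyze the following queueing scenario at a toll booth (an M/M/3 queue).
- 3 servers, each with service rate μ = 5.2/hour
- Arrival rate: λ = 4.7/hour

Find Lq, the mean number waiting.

Traffic intensity: ρ = λ/(cμ) = 4.7/(3×5.2) = 0.3013
Since ρ = 0.3013 < 1, system is stable.
Offered load a = λ/μ = cρ = 4.7/5.2 = 0.9038
P₀ = [ Σₙ₌₀^2 aⁿ/n! + a^3/(3!(1-ρ)) ]⁻¹
Σ = a^0/0! + a^1/1! + a^2/2! = 1.0000 + 0.9038 + 0.4085 = 2.3123
a^3/(3!(1-ρ)) = 0.7384/(6 × 0.6987) = 0.1761
P₀ = 1/(2.3123 + 0.1761) = 0.4019
Lq = P₀·a^3·ρ / (3!(1-ρ)²) = 0.40186 × 0.73839 × 0.30128 / (6 × 0.48821) = 0.03052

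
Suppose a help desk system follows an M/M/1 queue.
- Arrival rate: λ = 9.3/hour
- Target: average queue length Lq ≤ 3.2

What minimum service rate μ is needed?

For M/M/1: Lq = λ²/(μ(μ-λ))
Need Lq ≤ 3.2, i.e. μ(μ-λ) ≥ λ²/3.2
μ² - 9.3μ - 86.49/3.2 ≥ 0  →  μ² - 9.3μ - 27.02813 ≥ 0
Quadratic formula (positive root): μ = [λ + √(λ² + 4×27.02813)]/2
Discriminant: 86.49 + 4×27.02813 = 194.6025, √194.6025 = 13.9500
μ ≥ (9.3 + 13.9500)/2 = 11.6250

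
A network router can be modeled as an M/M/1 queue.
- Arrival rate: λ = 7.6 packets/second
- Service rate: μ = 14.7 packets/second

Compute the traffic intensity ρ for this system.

Server utilization: ρ = λ/μ
ρ = 7.6/14.7 = 0.5170
The server is busy 51.70% of the time.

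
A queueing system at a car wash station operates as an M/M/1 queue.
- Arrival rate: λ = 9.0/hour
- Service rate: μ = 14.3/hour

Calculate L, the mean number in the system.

ρ = λ/μ = 9.0/14.3 = 0.6294
For M/M/1: L = λ/(μ-λ)
L = 9.0/(14.3-9.0) = 9.0/5.30
L = 1.6981 cars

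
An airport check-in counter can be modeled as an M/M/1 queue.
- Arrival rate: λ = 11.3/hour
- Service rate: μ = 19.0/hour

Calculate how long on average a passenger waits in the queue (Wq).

First, compute utilization: ρ = λ/μ = 11.3/19.0 = 0.5947
For M/M/1: Wq = λ/(μ(μ-λ))
Wq = 11.3/(19.0 × (19.0-11.3))
Wq = 11.3/(19.0 × 7.70)
Wq = 0.07724 hours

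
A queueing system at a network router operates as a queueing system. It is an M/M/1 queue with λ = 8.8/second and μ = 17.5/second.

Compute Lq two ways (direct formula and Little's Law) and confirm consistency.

Method 1 (direct): Lq = λ²/(μ(μ-λ)) = 77.44/(17.5 × 8.70) = 0.5086

Method 2 (Little's Law):
W = 1/(μ-λ) = 1/8.70 = 0.11494
Wq = W - 1/μ = 0.11494 - 0.057143 = 0.05780
Lq = λWq = 8.8 × 0.05780 = 0.5086 ✔ (matches Method 1)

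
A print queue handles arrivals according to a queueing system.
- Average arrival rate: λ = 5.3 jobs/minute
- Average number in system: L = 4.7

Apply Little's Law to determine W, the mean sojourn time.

Little's Law: L = λW, so W = L/λ
W = 4.7/5.3 = 0.8868 minutes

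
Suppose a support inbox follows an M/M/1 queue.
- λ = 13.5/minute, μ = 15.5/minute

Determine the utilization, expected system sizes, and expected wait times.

Step 1: ρ = λ/μ = 13.5/15.5 = 0.8710
Step 2: L = λ/(μ-λ) = 13.5/2.00 = 6.7500
Step 3: Lq = λ²/(μ(μ-λ)) = 182.25/(15.5×2.00) = 5.8790
Step 4: W = 1/(μ-λ) = 1/2.00 = 0.5000
Step 5: Wq = λ/(μ(μ-λ)) = 13.5/(15.5×2.00) = 0.4355
Step 6: P(0) = 1-ρ = 0.1290
Verify: L = λW = 13.5×0.5000 = 6.7500 ✔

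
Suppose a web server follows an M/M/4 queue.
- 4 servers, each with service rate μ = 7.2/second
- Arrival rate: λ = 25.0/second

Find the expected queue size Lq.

Traffic intensity: ρ = λ/(cμ) = 25.0/(4×7.2) = 0.8681
Since ρ = 0.8681 < 1, system is stable.
Offered load a = λ/μ = cρ = 25.0/7.2 = 3.4722
P₀ = [ Σₙ₌₀^3 aⁿ/n! + a^4/(4!(1-ρ)) ]⁻¹
Σ = a^0/0! + a^1/1! + a^2/2! + a^3/3! = 1.0000 + 3.4722 + 6.0282 + 6.9770 = 17.4774
a^4/(4!(1-ρ)) = 145.3550/(24 × 0.1319444) = 45.9016
P₀ = 1/(17.4774 + 45.9016) = 0.01578
Lq = P₀·a^4·ρ / (4!(1-ρ)²) = 0.0157781 × 145.3550 × 0.868056 / (24 × 0.0174093) = 4.7647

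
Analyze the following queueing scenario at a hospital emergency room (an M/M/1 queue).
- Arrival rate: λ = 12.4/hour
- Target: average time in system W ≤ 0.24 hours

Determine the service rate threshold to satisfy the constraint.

For M/M/1: W = 1/(μ-λ)
Need W ≤ 0.24, so 1/(μ-λ) ≤ 0.24
μ - λ ≥ 1/0.24 = 4.1667
μ ≥ 12.4 + 4.1667 = 16.5667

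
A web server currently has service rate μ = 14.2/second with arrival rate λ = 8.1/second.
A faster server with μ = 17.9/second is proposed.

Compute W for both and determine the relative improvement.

System 1: ρ₁ = 8.1/14.2 = 0.5704, W₁ = 1/(14.2-8.1) = 0.1639344
System 2: ρ₂ = 8.1/17.9 = 0.4525, W₂ = 1/(17.9-8.1) = 0.1020408
Improvement: (W₁-W₂)/W₁ = (0.1639344-0.1020408)/0.1639344 = 37.76%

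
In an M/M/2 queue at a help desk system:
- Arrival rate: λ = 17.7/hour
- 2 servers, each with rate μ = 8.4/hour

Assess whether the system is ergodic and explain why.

Stability requires ρ = λ/(cμ) < 1
ρ = 17.7/(2 × 8.4) = 17.7/16.80 = 1.0536
Since 1.0536 ≥ 1, the system is UNSTABLE.
Need c > λ/μ = 17.7/8.4 = 2.11.
Minimum servers needed: c = 3.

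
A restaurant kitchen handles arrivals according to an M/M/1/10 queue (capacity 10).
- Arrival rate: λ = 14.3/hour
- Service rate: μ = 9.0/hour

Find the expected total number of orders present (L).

ρ = λ/μ = 14.3/9.0 = 1.5889
P₀ = (1-ρ)/(1-ρ^(K+1)) = (1-1.5889)/(1-1.5889^11) = -0.5889/-161.9529 = 0.003636
P_K = P₀×ρ^K = 0.003636 × 1.5889^10 = 0.003636 × 102.5571 = 0.3729
L = ρ[1 - (K+1)ρ^K + Kρ^(K+1)] / [(1-ρ)(1-ρ^(K+1))]
L = 1.5889 × (1 - 11×102.5571 + 10×162.9529) / ((1 - 1.5889) × (1 - 162.9529)) = 8.3698 orders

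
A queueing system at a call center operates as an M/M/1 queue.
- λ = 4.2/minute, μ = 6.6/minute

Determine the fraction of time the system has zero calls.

ρ = λ/μ = 4.2/6.6 = 0.6364
P(0) = 1 - ρ = 1 - 0.6364 = 0.3636
The server is idle 36.36% of the time.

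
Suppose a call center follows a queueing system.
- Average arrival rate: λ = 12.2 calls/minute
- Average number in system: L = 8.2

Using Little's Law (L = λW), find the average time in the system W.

Little's Law: L = λW, so W = L/λ
W = 8.2/12.2 = 0.6721 minutes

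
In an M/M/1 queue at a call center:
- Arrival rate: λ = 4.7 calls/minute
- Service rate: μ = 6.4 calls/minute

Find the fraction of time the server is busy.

Server utilization: ρ = λ/μ
ρ = 4.7/6.4 = 0.7344
The server is busy 73.44% of the time.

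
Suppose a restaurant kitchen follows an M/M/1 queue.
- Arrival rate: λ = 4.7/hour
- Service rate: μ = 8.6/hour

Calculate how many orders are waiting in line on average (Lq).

ρ = λ/μ = 4.7/8.6 = 0.5465
For M/M/1: Lq = λ²/(μ(μ-λ))
Lq = 22.09/(8.6 × 3.90)
Lq = 0.6586 orders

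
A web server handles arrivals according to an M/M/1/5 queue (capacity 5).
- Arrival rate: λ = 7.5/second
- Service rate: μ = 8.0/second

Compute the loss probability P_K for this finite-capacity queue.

ρ = λ/μ = 7.5/8.0 = 0.9375
P₀ = (1-ρ)/(1-ρ^(K+1)) = (1-0.9375)/(1-0.9375^6) = 0.062500/0.32107 = 0.1947
P_K = P₀×ρ^K = 0.1947 × 0.9375^5 = 0.1947 × 0.7242 = 0.1410
Blocking probability = 14.10%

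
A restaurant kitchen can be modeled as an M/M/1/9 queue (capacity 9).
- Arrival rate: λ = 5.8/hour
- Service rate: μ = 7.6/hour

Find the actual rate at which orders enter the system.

ρ = λ/μ = 5.8/7.6 = 0.76316
P₀ = (1-ρ)/(1-ρ^(K+1)) = (1-0.76316)/(1-0.76316^10) = 0.23684/0.93299 = 0.2539
P_K = P₀×ρ^K = 0.2539 × 0.76316^9 = 0.2539 × 0.08781 = 0.02229
λ_eff = λ(1-P_K) = 5.8 × (1 - 0.02229) = 5.8 × 0.9777 = 5.6707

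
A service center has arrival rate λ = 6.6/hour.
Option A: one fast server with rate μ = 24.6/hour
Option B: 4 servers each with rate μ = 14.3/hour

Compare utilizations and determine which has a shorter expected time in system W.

Option A: single server μ = 24.6 (M/M/1)
  ρ_A = 6.6/24.6 = 0.2683
  W_A = 1/(μ-λ) = 1/(24.6-6.6) = 1/18.00 = 0.05556

Option B: 4 servers μ = 14.3 (M/M/4)
  ρ_B = λ/(cμ) = 6.6/(4×14.3) = 0.1154
  Offered load a = λ/μ = cρ = 6.6/14.3 = 0.4615
  P₀ = [ Σₙ₌₀^3 aⁿ/n! + a^4/(4!(1-ρ)) ]⁻¹
  Σ = a^0/0! + a^1/1! + a^2/2! + a^3/3! = 1.0000 + 0.4615 + 0.1065 + 0.01639 = 1.5844
  a^4/(4!(1-ρ)) = 0.045377/(24 × 0.88462) = 0.002137
  P₀ = 1/(1.5844 + 0.002137) = 0.6303
  Lq = P₀·a^4·ρ / (4!(1-ρ)²) = 0.63029 × 0.045377 × 0.11538 / (24 × 0.78254) = 0.0001757
  Wq_B = Lq/λ = 0.0001757/6.6 = 0.00002662
  W_B = Wq_B + 1/μ = 0.00002662 + 0.06993 = 0.06996

Since W_A = 0.05556 < W_B = 0.06996, Option A (single fast server) has the shorter time in system.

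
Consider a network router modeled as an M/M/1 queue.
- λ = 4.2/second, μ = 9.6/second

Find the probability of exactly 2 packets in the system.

ρ = λ/μ = 4.2/9.6 = 0.4375
P(n) = (1-ρ)ρⁿ
P(2) = (1-0.4375) × 0.4375^2
P(2) = 0.5625 × 0.1914
P(2) = 0.1077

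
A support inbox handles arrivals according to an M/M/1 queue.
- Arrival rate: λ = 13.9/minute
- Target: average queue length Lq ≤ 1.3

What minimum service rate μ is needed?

For M/M/1: Lq = λ²/(μ(μ-λ))
Need Lq ≤ 1.3, i.e. μ(μ-λ) ≥ λ²/1.3
μ² - 13.9μ - 193.21/1.3 ≥ 0  →  μ² - 13.9μ - 148.62308 ≥ 0
Quadratic formula (positive root): μ = [λ + √(λ² + 4×148.62308)]/2
Discriminant: 193.21 + 4×148.62308 = 787.7023, √787.7023 = 28.0660
μ ≥ (13.9 + 28.0660)/2 = 20.9830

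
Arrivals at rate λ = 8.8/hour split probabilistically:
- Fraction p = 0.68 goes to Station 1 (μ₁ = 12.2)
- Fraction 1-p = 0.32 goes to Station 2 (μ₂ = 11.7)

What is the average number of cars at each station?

Effective rates: λ₁ = 8.8×0.68 = 5.984, λ₂ = 8.8×0.32 = 2.816
Station 1: ρ₁ = 5.984/12.2 = 0.4905, L₁ = ρ₁/(1-ρ₁) = 0.4905/(1-0.4905) = 0.9627
Station 2: ρ₂ = 2.816/11.7 = 0.2407, L₂ = ρ₂/(1-ρ₂) = 0.2407/(1-0.2407) = 0.3170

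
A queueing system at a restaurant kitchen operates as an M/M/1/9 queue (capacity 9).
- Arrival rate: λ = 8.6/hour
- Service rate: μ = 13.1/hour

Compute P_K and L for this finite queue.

ρ = λ/μ = 8.6/13.1 = 0.65649
P₀ = (1-ρ)/(1-ρ^(K+1)) = (1-0.65649)/(1-0.65649^10) = 0.3435/0.9851 = 0.3487
P_K = P₀×ρ^K = 0.3487 × 0.65649^9 = 0.3487 × 0.02265 = 0.007898
Blocking probability P_9 = 0.007898 (0.79%)
L = ρ[1 - (K+1)ρ^K + Kρ^(K+1)] / [(1-ρ)(1-ρ^(K+1))]
L = 0.65649 × (1 - 10×0.02265 + 9×0.01487) / ((1 - 0.65649) × (1 - 0.01487)) = 1.7602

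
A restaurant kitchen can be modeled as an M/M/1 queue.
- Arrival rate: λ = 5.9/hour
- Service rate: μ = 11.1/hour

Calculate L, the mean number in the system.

ρ = λ/μ = 5.9/11.1 = 0.5315
For M/M/1: L = λ/(μ-λ)
L = 5.9/(11.1-5.9) = 5.9/5.20
L = 1.1346 orders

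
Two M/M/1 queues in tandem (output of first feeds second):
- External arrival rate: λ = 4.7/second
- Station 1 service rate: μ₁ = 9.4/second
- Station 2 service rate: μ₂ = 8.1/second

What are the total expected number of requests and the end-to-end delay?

By Jackson's theorem, each station behaves as independent M/M/1.
Station 1: ρ₁ = 4.7/9.4 = 0.5000, L₁ = ρ₁/(1-ρ₁) = λ/(μ₁-λ) = 4.7/4.70 = 1.0000
Station 2: ρ₂ = 4.7/8.1 = 0.5802, L₂ = ρ₂/(1-ρ₂) = λ/(μ₂-λ) = 4.7/3.40 = 1.3824
Total: L = L₁ + L₂ = 1.0000 + 1.3824 = 2.3824
W = L/λ = 2.3824/4.7 = 0.5069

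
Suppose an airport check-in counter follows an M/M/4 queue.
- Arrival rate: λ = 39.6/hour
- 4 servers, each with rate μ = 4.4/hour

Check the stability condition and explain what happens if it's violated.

Stability requires ρ = λ/(cμ) < 1
ρ = 39.6/(4 × 4.4) = 39.6/17.60 = 2.2500
Since 2.2500 ≥ 1, the system is UNSTABLE.
Need c > λ/μ = 39.6/4.4 = 9.00.
Minimum servers needed: c = 10.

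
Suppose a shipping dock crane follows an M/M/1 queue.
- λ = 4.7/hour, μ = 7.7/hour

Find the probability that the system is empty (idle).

ρ = λ/μ = 4.7/7.7 = 0.6104
P(0) = 1 - ρ = 1 - 0.6104 = 0.3896
The server is idle 38.96% of the time.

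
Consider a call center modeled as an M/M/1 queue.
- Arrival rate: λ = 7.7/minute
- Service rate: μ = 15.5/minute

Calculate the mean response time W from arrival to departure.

First, compute utilization: ρ = λ/μ = 7.7/15.5 = 0.4968
For M/M/1: W = 1/(μ-λ)
W = 1/(15.5-7.7) = 1/7.80
W = 0.1282 minutes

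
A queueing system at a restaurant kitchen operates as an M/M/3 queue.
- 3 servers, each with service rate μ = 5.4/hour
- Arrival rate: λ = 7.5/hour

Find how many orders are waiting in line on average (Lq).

Traffic intensity: ρ = λ/(cμ) = 7.5/(3×5.4) = 0.4630
Since ρ = 0.4630 < 1, system is stable.
Offered load a = λ/μ = cρ = 7.5/5.4 = 1.3889
P₀ = [ Σₙ₌₀^2 aⁿ/n! + a^3/(3!(1-ρ)) ]⁻¹
Σ = a^0/0! + a^1/1! + a^2/2! = 1.0000 + 1.3889 + 0.9645 = 3.3534
a^3/(3!(1-ρ)) = 2.6792/(6 × 0.5370) = 0.8315
P₀ = 1/(3.3534 + 0.8315) = 0.2390
Lq = P₀·a^3·ρ / (3!(1-ρ)²) = 0.2390 × 2.6792 × 0.4630 / (6 × 0.2884) = 0.1713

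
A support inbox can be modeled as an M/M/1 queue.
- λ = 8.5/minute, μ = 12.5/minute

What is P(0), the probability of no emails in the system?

ρ = λ/μ = 8.5/12.5 = 0.6800
P(0) = 1 - ρ = 1 - 0.6800 = 0.3200
The server is idle 32.00% of the time.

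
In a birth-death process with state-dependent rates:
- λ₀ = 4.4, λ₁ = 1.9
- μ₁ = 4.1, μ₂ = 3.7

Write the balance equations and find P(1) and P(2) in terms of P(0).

Balance equations:
State 0: λ₀P₀ = μ₁P₁ → P₁ = (λ₀/μ₁)P₀ = (4.4/4.1)P₀ = 1.0732P₀
State 1: P₂ = (λ₀λ₁)/(μ₁μ₂)P₀ = (4.4×1.9)/(4.1×3.7)P₀ = 0.5511P₀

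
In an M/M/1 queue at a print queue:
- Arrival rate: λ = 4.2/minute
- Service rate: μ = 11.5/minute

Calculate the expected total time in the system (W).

First, compute utilization: ρ = λ/μ = 4.2/11.5 = 0.3652
For M/M/1: W = 1/(μ-λ)
W = 1/(11.5-4.2) = 1/7.30
W = 0.1370 minutes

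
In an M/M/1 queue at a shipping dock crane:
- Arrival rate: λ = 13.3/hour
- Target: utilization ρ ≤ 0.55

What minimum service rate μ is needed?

ρ = λ/μ, so μ = λ/ρ
μ ≥ 13.3/0.55 = 24.1818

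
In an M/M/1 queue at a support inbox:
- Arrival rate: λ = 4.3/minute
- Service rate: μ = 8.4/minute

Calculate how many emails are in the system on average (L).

ρ = λ/μ = 4.3/8.4 = 0.5119
For M/M/1: L = λ/(μ-λ)
L = 4.3/(8.4-4.3) = 4.3/4.10
L = 1.0488 emails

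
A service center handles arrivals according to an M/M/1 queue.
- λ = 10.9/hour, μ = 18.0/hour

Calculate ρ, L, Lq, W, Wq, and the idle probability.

Step 1: ρ = λ/μ = 10.9/18.0 = 0.6056
Step 2: L = λ/(μ-λ) = 10.9/7.10 = 1.5352
Step 3: Lq = λ²/(μ(μ-λ)) = 118.81/(18.0×7.10) = 0.9297
Step 4: W = 1/(μ-λ) = 1/7.10 = 0.140845
Step 5: Wq = λ/(μ(μ-λ)) = 10.9/(18.0×7.10) = 0.08529
Step 6: P(0) = 1-ρ = 0.3944
Verify: L = λW = 10.9×0.140845 = 1.5352 ✔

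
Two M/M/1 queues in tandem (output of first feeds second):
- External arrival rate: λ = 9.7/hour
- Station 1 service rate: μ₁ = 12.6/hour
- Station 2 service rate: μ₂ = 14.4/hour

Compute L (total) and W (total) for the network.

By Jackson's theorem, each station behaves as independent M/M/1.
Station 1: ρ₁ = 9.7/12.6 = 0.7698, L₁ = ρ₁/(1-ρ₁) = λ/(μ₁-λ) = 9.7/2.90 = 3.34483
Station 2: ρ₂ = 9.7/14.4 = 0.6736, L₂ = ρ₂/(1-ρ₂) = λ/(μ₂-λ) = 9.7/4.70 = 2.06383
Total: L = L₁ + L₂ = 3.34483 + 2.06383 = 5.4087
W = L/λ = 5.4087/9.7 = 0.5576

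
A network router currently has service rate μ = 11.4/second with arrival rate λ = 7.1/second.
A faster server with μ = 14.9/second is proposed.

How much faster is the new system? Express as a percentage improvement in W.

System 1: ρ₁ = 7.1/11.4 = 0.6228, W₁ = 1/(11.4-7.1) = 0.23256
System 2: ρ₂ = 7.1/14.9 = 0.4765, W₂ = 1/(14.9-7.1) = 0.12821
Improvement: (W₁-W₂)/W₁ = (0.23256-0.12821)/0.23256 = 44.87%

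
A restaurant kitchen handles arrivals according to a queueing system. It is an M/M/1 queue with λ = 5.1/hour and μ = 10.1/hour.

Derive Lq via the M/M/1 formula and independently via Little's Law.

Method 1 (direct): Lq = λ²/(μ(μ-λ)) = 26.01/(10.1 × 5.00) = 0.5150

Method 2 (Little's Law):
W = 1/(μ-λ) = 1/5.00 = 0.2000
Wq = W - 1/μ = 0.2000 - 0.09901 = 0.10099
Lq = λWq = 5.1 × 0.10099 = 0.5150 ✔ (matches Method 1)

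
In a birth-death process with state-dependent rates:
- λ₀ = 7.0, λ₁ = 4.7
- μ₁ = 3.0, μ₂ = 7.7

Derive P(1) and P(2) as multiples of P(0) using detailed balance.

Balance equations:
State 0: λ₀P₀ = μ₁P₁ → P₁ = (λ₀/μ₁)P₀ = (7.0/3.0)P₀ = 2.3333P₀
State 1: P₂ = (λ₀λ₁)/(μ₁μ₂)P₀ = (7.0×4.7)/(3.0×7.7)P₀ = 1.4242P₀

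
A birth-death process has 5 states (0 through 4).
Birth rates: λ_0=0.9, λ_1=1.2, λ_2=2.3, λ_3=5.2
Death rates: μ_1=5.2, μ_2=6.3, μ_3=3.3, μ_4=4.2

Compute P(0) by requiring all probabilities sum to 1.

Ratios P(n)/P(0) = (λ₀···λₙ₋₁)/(μ₁···μₙ):
P(1)/P(0) = (0.9)/(5.2) = 0.1731
P(2)/P(0) = (0.9×1.2)/(5.2×6.3) = 0.03297
P(3)/P(0) = (0.9×1.2×2.3)/(5.2×6.3×3.3) = 0.02298
P(4)/P(0) = (0.9×1.2×2.3×5.2)/(5.2×6.3×3.3×4.2) = 0.02845

Normalization: ∑ P(n) = 1
P(0) × (1.0000 + 0.1731 + 0.03297 + 0.02298 + 0.02845) = 1
P(0) × 1.2575 = 1
P(0) = 1/1.2575 = 0.7952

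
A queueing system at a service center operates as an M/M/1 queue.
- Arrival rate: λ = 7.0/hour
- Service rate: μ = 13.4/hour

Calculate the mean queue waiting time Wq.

First, compute utilization: ρ = λ/μ = 7.0/13.4 = 0.5224
For M/M/1: Wq = λ/(μ(μ-λ))
Wq = 7.0/(13.4 × (13.4-7.0))
Wq = 7.0/(13.4 × 6.40)
Wq = 0.08162 hours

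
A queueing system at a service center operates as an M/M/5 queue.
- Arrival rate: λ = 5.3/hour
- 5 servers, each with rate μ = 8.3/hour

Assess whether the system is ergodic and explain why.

Stability requires ρ = λ/(cμ) < 1
ρ = 5.3/(5 × 8.3) = 5.3/41.50 = 0.1277
Since 0.1277 < 1, the system is STABLE.
The servers are busy 12.77% of the time.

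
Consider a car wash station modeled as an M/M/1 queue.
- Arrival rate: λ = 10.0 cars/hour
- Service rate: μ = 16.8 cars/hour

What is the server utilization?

Server utilization: ρ = λ/μ
ρ = 10.0/16.8 = 0.5952
The server is busy 59.52% of the time.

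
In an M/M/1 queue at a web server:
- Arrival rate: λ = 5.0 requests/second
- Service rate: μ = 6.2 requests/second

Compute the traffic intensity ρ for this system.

Server utilization: ρ = λ/μ
ρ = 5.0/6.2 = 0.8065
The server is busy 80.65% of the time.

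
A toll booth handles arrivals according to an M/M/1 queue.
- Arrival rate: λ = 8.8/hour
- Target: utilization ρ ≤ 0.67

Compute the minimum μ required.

ρ = λ/μ, so μ = λ/ρ
μ ≥ 8.8/0.67 = 13.1343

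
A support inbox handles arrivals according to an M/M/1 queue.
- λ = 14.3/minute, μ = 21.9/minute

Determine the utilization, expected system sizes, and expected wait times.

Step 1: ρ = λ/μ = 14.3/21.9 = 0.6530
Step 2: L = λ/(μ-λ) = 14.3/7.60 = 1.8816
Step 3: Lq = λ²/(μ(μ-λ)) = 204.49/(21.9×7.60) = 1.2286
Step 4: W = 1/(μ-λ) = 1/7.60 = 0.13158
Step 5: Wq = λ/(μ(μ-λ)) = 14.3/(21.9×7.60) = 0.08592
Step 6: P(0) = 1-ρ = 0.3470
Verify: L = λW = 14.3×0.13158 = 1.8816 ✔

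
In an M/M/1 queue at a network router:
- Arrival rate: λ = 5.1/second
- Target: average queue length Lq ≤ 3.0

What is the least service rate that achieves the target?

For M/M/1: Lq = λ²/(μ(μ-λ))
Need Lq ≤ 3.0, i.e. μ(μ-λ) ≥ λ²/3.0
μ² - 5.1μ - 26.01/3.0 ≥ 0  →  μ² - 5.1μ - 8.6700 ≥ 0
Quadratic formula (positive root): μ = [λ + √(λ² + 4×8.6700)]/2
Discriminant: 26.01 + 4×8.6700 = 60.6900, √60.6900 = 7.7904
μ ≥ (5.1 + 7.7904)/2 = 6.4452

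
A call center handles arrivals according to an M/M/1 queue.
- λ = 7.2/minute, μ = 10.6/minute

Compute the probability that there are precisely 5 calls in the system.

ρ = λ/μ = 7.2/10.6 = 0.67925
P(n) = (1-ρ)ρⁿ
P(5) = (1-0.67925) × 0.67925^5
P(5) = 0.32075 × 0.14459
P(5) = 0.04638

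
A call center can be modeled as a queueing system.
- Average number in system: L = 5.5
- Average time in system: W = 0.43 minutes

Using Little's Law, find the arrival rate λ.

Little's Law: L = λW, so λ = L/W
λ = 5.5/0.43 = 12.7907 calls/minute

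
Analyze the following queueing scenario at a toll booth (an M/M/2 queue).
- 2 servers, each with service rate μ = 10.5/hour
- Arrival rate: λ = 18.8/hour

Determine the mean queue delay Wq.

Traffic intensity: ρ = λ/(cμ) = 18.8/(2×10.5) = 0.8952
Since ρ = 0.8952 < 1, system is stable.
Offered load a = λ/μ = cρ = 18.8/10.5 = 1.7905
P₀ = [ Σₙ₌₀^1 aⁿ/n! + a^2/(2!(1-ρ)) ]⁻¹
Σ = a^0/0! + a^1/1! = 1.0000 + 1.7905 = 2.7905
a^2/(2!(1-ρ)) = 3.20580/(2 × 0.104762) = 15.3004
P₀ = 1/(2.7905 + 15.3004) = 0.05528
Lq = P₀·a^2·ρ / (2!(1-ρ)²) = 0.055276 × 3.2058 × 0.89524 / (2 × 0.010975) = 7.2273
Wq = Lq/λ = 7.2273/18.8 = 0.3844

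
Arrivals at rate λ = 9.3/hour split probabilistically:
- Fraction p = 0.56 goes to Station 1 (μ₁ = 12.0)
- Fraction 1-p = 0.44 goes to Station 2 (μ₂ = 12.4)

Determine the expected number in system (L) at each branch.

Effective rates: λ₁ = 9.3×0.56 = 5.208, λ₂ = 9.3×0.44 = 4.092
Station 1: ρ₁ = 5.208/12.0 = 0.4340, L₁ = ρ₁/(1-ρ₁) = 0.4340/(1-0.4340) = 0.7668
Station 2: ρ₂ = 4.092/12.4 = 0.3300, L₂ = ρ₂/(1-ρ₂) = 0.3300/(1-0.3300) = 0.4925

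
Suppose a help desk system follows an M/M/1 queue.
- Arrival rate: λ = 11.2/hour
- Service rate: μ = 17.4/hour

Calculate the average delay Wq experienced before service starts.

First, compute utilization: ρ = λ/μ = 11.2/17.4 = 0.6437
For M/M/1: Wq = λ/(μ(μ-λ))
Wq = 11.2/(17.4 × (17.4-11.2))
Wq = 11.2/(17.4 × 6.20)
Wq = 0.1038 hours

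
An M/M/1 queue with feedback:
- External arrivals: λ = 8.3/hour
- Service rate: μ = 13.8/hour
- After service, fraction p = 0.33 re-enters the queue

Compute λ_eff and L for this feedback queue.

Effective arrival rate: λ_eff = λ/(1-p) = 8.3/(1-0.33) = 8.3/0.67 = 12.38806
ρ = λ_eff/μ = 12.38806/13.8 = 0.8976855
L = ρ/(1-ρ) = 0.8976855/(1-0.8976855) = 8.7738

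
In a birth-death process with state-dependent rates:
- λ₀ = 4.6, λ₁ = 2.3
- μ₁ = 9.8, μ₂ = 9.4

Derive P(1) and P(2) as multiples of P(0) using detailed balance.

Balance equations:
State 0: λ₀P₀ = μ₁P₁ → P₁ = (λ₀/μ₁)P₀ = (4.6/9.8)P₀ = 0.4694P₀
State 1: P₂ = (λ₀λ₁)/(μ₁μ₂)P₀ = (4.6×2.3)/(9.8×9.4)P₀ = 0.1149P₀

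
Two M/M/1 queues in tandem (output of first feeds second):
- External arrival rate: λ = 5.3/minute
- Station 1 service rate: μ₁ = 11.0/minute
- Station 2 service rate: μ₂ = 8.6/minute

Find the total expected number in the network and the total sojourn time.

By Jackson's theorem, each station behaves as independent M/M/1.
Station 1: ρ₁ = 5.3/11.0 = 0.4818, L₁ = ρ₁/(1-ρ₁) = λ/(μ₁-λ) = 5.3/5.70 = 0.9298
Station 2: ρ₂ = 5.3/8.6 = 0.6163, L₂ = ρ₂/(1-ρ₂) = λ/(μ₂-λ) = 5.3/3.30 = 1.6061
Total: L = L₁ + L₂ = 0.9298 + 1.6061 = 2.5359
W = L/λ = 2.5359/5.3 = 0.4785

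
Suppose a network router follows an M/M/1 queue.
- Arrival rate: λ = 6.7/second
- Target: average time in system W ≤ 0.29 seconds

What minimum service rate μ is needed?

For M/M/1: W = 1/(μ-λ)
Need W ≤ 0.29, so 1/(μ-λ) ≤ 0.29
μ - λ ≥ 1/0.29 = 3.4483
μ ≥ 6.7 + 3.4483 = 10.1483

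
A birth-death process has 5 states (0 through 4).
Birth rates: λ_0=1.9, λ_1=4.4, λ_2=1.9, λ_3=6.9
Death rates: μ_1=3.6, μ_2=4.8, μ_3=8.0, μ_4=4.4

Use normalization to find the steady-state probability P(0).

Ratios P(n)/P(0) = (λ₀···λₙ₋₁)/(μ₁···μₙ):
P(1)/P(0) = (1.9)/(3.6) = 0.5278
P(2)/P(0) = (1.9×4.4)/(3.6×4.8) = 0.4838
P(3)/P(0) = (1.9×4.4×1.9)/(3.6×4.8×8.0) = 0.1149
P(4)/P(0) = (1.9×4.4×1.9×6.9)/(3.6×4.8×8.0×4.4) = 0.1802

Normalization: ∑ P(n) = 1
P(0) × (1.0000 + 0.5278 + 0.4838 + 0.1149 + 0.1802) = 1
P(0) × 2.3067 = 1
P(0) = 1/2.3067 = 0.4335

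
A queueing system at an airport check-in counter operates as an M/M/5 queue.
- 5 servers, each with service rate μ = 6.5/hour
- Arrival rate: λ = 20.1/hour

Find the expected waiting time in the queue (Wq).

Traffic intensity: ρ = λ/(cμ) = 20.1/(5×6.5) = 0.6185
Since ρ = 0.6185 < 1, system is stable.
Offered load a = λ/μ = cρ = 20.1/6.5 = 3.0923
P₀ = [ Σₙ₌₀^4 aⁿ/n! + a^5/(5!(1-ρ)) ]⁻¹
Σ = a^0/0! + a^1/1! + a^2/2! + a^3/3! + a^4/4! = 1.00000 + 3.09231 + 4.78118 + 4.92830 + 3.80995 = 17.6117
a^5/(5!(1-ρ)) = 282.7571/(120 × 0.38154) = 6.1758
P₀ = 1/(17.6117 + 6.1758) = 0.04204
Lq = P₀·a^5·ρ / (5!(1-ρ)²) = 0.04204 × 282.7571 × 0.6185 / (120 × 0.1456) = 0.4208
Wq = Lq/λ = 0.4208/20.1 = 0.02094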